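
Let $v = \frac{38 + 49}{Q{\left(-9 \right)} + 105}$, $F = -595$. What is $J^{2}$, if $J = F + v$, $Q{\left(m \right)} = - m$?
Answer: $\frac{509901561}{1444} \approx 3.5312 \cdot 10^{5}$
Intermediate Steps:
$v = \frac{29}{38}$ ($v = \frac{38 + 49}{\left(-1\right) \left(-9\right) + 105} = \frac{87}{9 + 105} = \frac{87}{114} = 87 \cdot \frac{1}{114} = \frac{29}{38} \approx 0.76316$)
$J = - \frac{22581}{38}$ ($J = -595 + \frac{29}{38} = - \frac{22581}{38} \approx -594.24$)
$J^{2} = \left(- \frac{22581}{38}\right)^{2} = \frac{509901561}{1444}$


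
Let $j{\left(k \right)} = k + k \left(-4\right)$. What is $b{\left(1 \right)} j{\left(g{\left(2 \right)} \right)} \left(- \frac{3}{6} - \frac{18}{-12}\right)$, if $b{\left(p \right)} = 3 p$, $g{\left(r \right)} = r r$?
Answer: $-36$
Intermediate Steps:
$g{\left(r \right)} = r^{2}$
$j{\left(k \right)} = - 3 k$ ($j{\left(k \right)} = k - 4 k = - 3 k$)
$b{\left(1 \right)} j{\left(g{\left(2 \right)} \right)} \left(- \frac{3}{6} - \frac{18}{-12}\right) = 3 \cdot 1 \left(- 3 \cdot 2^{2}\right) \left(- \frac{3}{6} - \frac{18}{-12}\right) = 3 \left(\left(-3\right) 4\right) \left(\left(-3\right) \frac{1}{6} - - \frac{3}{2}\right) = 3 \left(-12\right) \left(- \frac{1}{2} + \frac{3}{2}\right) = \left(-36\right) 1 = -36$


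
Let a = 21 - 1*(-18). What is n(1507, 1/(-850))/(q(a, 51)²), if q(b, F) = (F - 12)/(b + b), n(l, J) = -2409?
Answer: -9636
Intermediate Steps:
a = 39 (a = 21 + 18 = 39)
q(b, F) = (-12 + F)/(2*b) (q(b, F) = (-12 + F)/((2*b)) = (-12 + F)*(1/(2*b)) = (-12 + F)/(2*b))
n(1507, 1/(-850))/(q(a, 51)²) = -2409*6084/(-12 + 51)² = -2409/(((½)*(1/39)*39)²) = -2409/((½)²) = -2409/¼ = -2409*4 = -9636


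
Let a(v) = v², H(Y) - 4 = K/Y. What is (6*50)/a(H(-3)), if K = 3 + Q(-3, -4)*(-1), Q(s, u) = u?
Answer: 108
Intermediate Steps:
K = 7 (K = 3 - 4*(-1) = 3 + 4 = 7)
H(Y) = 4 + 7/Y
(6*50)/a(H(-3)) = (6*50)/((4 + 7/(-3))²) = 300/((4 + 7*(-⅓))²) = 300/((4 - 7/3)²) = 300/((5/3)²) = 300/(25/9) = 300*(9/25) = 108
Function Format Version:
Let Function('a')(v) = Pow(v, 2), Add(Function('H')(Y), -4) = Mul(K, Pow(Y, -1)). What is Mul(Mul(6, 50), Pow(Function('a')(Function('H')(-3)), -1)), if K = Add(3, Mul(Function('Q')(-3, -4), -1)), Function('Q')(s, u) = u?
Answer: 108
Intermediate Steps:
K = 7 (K = Add(3, Mul(-4, -1)) = Add(3, 4) = 7)
Function('H')(Y) = Add(4, Mul(7, Pow(Y, -1)))
Mul(Mul(6, 50), Pow(Function('a')(Function('H')(-3)), -1)) = Mul(Mul(6, 50), Pow(Pow(Add(4, Mul(7, Pow(-3, -1))), 2), -1)) = Mul(300, Pow(Pow(Add(4, Mul(7, Rational(-1, 3))), 2), -1)) = Mul(300, Pow(Pow(Add(4, Rational(-7, 3)), 2), -1)) = Mul(300, Pow(Pow(Rational(5, 3), 2), -1)) = Mul(300, Pow(Rational(25, 9), -1)) = Mul(300, Rational(9, 25)) = 108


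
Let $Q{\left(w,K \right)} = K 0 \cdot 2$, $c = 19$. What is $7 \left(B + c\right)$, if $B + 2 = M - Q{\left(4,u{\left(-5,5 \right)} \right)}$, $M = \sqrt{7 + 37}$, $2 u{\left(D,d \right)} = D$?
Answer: $119 + 14 \sqrt{11} \approx 165.43$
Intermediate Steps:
$u{\left(D,d \right)} = \frac{D}{2}$
$M = 2 \sqrt{11}$ ($M = \sqrt{44} = 2 \sqrt{11} \approx 6.6332$)
$Q{\left(w,K \right)} = 0$ ($Q{\left(w,K \right)} = 0 \cdot 2 = 0$)
$B = -2 + 2 \sqrt{11}$ ($B = -2 + \left(2 \sqrt{11} - 0\right) = -2 + \left(2 \sqrt{11} + 0\right) = -2 + 2 \sqrt{11} \approx 4.6332$)
$7 \left(B + c\right) = 7 \left(\left(-2 + 2 \sqrt{11}\right) + 19\right) = 7 \left(17 + 2 \sqrt{11}\right) = 119 + 14 \sqrt{11}$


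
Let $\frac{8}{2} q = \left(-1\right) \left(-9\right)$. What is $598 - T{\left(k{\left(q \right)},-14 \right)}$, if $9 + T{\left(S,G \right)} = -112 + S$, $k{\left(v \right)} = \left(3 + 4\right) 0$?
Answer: $719$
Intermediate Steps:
$q = \frac{9}{4}$ ($q = \frac{\left(-1\right) \left(-9\right)}{4} = \frac{1}{4} \cdot 9 = \frac{9}{4} \approx 2.25$)
$k{\left(v \right)} = 0$ ($k{\left(v \right)} = 7 \cdot 0 = 0$)
$T{\left(S,G \right)} = -121 + S$ ($T{\left(S,G \right)} = -9 + \left(-112 + S\right) = -121 + S$)
$598 - T{\left(k{\left(q \right)},-14 \right)} = 598 - \left(-121 + 0\right) = 598 - -121 = 598 + 121 = 719$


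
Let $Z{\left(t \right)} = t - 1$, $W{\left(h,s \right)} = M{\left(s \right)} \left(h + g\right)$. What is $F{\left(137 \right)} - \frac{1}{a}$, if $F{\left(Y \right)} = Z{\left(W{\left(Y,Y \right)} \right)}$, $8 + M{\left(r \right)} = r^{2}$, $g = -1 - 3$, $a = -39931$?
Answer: $\frac{99636310373}{39931} \approx 2.4952 \cdot 10^{6}$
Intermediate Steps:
$g = -4$ ($g = -1 - 3 = -4$)
$M{\left(r \right)} = -8 + r^{2}$
$W{\left(h,s \right)} = \left(-8 + s^{2}\right) \left(-4 + h\right)$ ($W{\left(h,s \right)} = \left(-8 + s^{2}\right) \left(h - 4\right) = \left(-8 + s^{2}\right) \left(-4 + h\right)$)
$Z{\left(t \right)} = -1 + t$
$F{\left(Y \right)} = -1 + \left(-8 + Y^{2}\right) \left(-4 + Y\right)$
$F{\left(137 \right)} - \frac{1}{a} = \left(-1 + \left(-8 + 137^{2}\right) \left(-4 + 137\right)\right) - \frac{1}{-39931} = \left(-1 + \left(-8 + 18769\right) 133\right) - - \frac{1}{39931} = \left(-1 + 18761 \cdot 133\right) + \frac{1}{39931} = \left(-1 + 2495213\right) + \frac{1}{39931} = 2495212 + \frac{1}{39931} = \frac{99636310373}{39931}$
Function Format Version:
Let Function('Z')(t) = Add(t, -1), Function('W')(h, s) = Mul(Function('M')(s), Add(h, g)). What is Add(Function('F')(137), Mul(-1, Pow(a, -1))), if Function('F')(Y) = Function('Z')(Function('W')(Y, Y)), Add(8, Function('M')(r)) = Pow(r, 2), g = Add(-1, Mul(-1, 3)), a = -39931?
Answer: Rational(99636310373, 39931) ≈ 2.4952e+6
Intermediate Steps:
g = -4 (g = Add(-1, -3) = -4)
Function('M')(r) = Add(-8, Pow(r, 2))
Function('W')(h, s) = Mul(Add(-8, Pow(s, 2)), Add(-4, h)) (Function('W')(h, s) = Mul(Add(-8, Pow(s, 2)), Add(h, -4)) = Mul(Add(-8, Pow(s, 2)), Add(-4, h)))
Function('Z')(t) = Add(-1, t)
Function('F')(Y) = Add(-1, Mul(Add(-8, Pow(Y, 2)), Add(-4, Y)))
Add(Function('F')(137), Mul(-1, Pow(a, -1))) = Add(Add(-1, Mul(Add(-8, Pow(137, 2)), Add(-4, 137))), Mul(-1, Pow(-39931, -1))) = Add(Add(-1, Mul(Add(-8, 18769), 133)), Mul(-1, Rational(-1, 39931))) = Add(Add(-1, Mul(18761, 133)), Rational(1, 39931)) = Add(Add(-1, 2495213), Rational(1, 39931)) = Add(2495212, Rational(1, 39931)) = Rational(99636310373, 39931)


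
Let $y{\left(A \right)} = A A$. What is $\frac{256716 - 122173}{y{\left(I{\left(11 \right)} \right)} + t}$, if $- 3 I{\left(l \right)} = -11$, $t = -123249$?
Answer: $- \frac{1210887}{1109120} \approx -1.0918$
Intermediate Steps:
$I{\left(l \right)} = \frac{11}{3}$ ($I{\left(l \right)} = \left(- \frac{1}{3}\right) \left(-11\right) = \frac{11}{3}$)
$y{\left(A \right)} = A^{2}$
$\frac{256716 - 122173}{y{\left(I{\left(11 \right)} \right)} + t} = \frac{256716 - 122173}{\left(\frac{11}{3}\right)^{2} - 123249} = \frac{134543}{\frac{121}{9} - 123249} = \frac{134543}{- \frac{1109120}{9}} = 134543 \left(- \frac{9}{1109120}\right) = - \frac{1210887}{1109120}$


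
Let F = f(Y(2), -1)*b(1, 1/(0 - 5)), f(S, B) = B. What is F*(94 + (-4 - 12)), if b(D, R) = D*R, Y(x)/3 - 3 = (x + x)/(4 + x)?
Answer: 78/5 ≈ 15.600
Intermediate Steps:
Y(x) = 9 + 6*x/(4 + x) (Y(x) = 9 + 3*((x + x)/(4 + x)) = 9 + 3*((2*x)/(4 + x)) = 9 + 3*(2*x/(4 + x)) = 9 + 6*x/(4 + x))
F = 1/5 (F = -1/(0 - 5) = -1/(-5) = -(-1)/5 = -1*(-1/5) = 1/5 ≈ 0.20000)
F*(94 + (-4 - 12)) = (94 + (-4 - 12))/5 = (94 - 16)/5 = (1/5)*78 = 78/5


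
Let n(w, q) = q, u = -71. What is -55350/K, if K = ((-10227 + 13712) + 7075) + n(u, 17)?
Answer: -55350/10577 ≈ -5.2331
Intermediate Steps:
K = 10577 (K = ((-10227 + 13712) + 7075) + 17 = (3485 + 7075) + 17 = 10560 + 17 = 10577)
-55350/K = -55350/10577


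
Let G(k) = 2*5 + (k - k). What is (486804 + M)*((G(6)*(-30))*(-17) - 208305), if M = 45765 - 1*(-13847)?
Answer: -111034463280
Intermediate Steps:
G(k) = 10 (G(k) = 10 + 0 = 10)
M = 59612 (M = 45765 + 13847 = 59612)
(486804 + M)*((G(6)*(-30))*(-17) - 208305) = (486804 + 59612)*((10*(-30))*(-17) - 208305) = 546416*(-300*(-17) - 208305) = 546416*(5100 - 208305) = 546416*(-203205) = -111034463280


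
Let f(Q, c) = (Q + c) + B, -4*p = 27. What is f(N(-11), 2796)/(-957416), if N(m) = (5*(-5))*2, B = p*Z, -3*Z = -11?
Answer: -10885/3829664 ≈ -0.0028423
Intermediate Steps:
p = -27/4 (p = -¼*27 = -27/4 ≈ -6.7500)
Z = 11/3 (Z = -⅓*(-11) = 11/3 ≈ 3.6667)
B = -99/4 (B = -27/4*11/3 = -99/4 ≈ -24.750)
N(m) = -50 (N(m) = -25*2 = -50)
f(Q, c) = -99/4 + Q + c (f(Q, c) = (Q + c) - 99/4 = -99/4 + Q + c)
f(N(-11), 2796)/(-957416) = (-99/4 - 50 + 2796)/(-957416) = (10885/4)*(-1/957416) = -10885/3829664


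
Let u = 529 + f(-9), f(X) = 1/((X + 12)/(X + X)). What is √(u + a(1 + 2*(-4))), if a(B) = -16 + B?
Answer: 10*√5 ≈ 22.361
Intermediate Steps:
f(X) = 2*X/(12 + X) (f(X) = 1/((12 + X)/((2*X))) = 1/((12 + X)*(1/(2*X))) = 1/((12 + X)/(2*X)) = 2*X/(12 + X))
u = 523 (u = 529 + 2*(-9)/(12 - 9) = 529 + 2*(-9)/3 = 529 + 2*(-9)*(⅓) = 529 - 6 = 523)
√(u + a(1 + 2*(-4))) = √(523 + (-16 + (1 + 2*(-4)))) = √(523 + (-16 + (1 - 8))) = √(523 + (-16 - 7)) = √(523 - 23) = √500 = 10*√5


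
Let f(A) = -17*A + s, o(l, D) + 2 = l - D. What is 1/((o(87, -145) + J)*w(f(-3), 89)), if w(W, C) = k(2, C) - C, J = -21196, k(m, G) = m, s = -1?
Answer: 1/1824042 ≈ 5.4823e-7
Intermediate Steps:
o(l, D) = -2 + l - D (o(l, D) = -2 + (l - D) = -2 + l - D)
f(A) = -1 - 17*A (f(A) = -17*A - 1 = -1 - 17*A)
w(W, C) = 2 - C
1/((o(87, -145) + J)*w(f(-3), 89)) = 1/(((-2 + 87 - 1*(-145)) - 21196)*(2 - 1*89)) = 1/(((-2 + 87 + 145) - 21196)*(2 - 89)) = 1/((230 - 21196)*(-87)) = -1/87/(-20966) = -1/20966*(-1/87) = 1/1824042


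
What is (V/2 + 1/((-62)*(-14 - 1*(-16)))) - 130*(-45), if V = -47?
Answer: 722485/124 ≈ 5826.5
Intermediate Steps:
(V/2 + 1/((-62)*(-14 - 1*(-16)))) - 130*(-45) = (-47/2 + 1/((-62)*(-14 - 1*(-16)))) - 130*(-45) = (-47*½ - 1/(62*(-14 + 16))) + 5850 = (-47/2 - 1/62/2) + 5850 = (-47/2 - 1/62*½) + 5850 = (-47/2 - 1/124) + 5850 = -2915/124 + 5850 = 722485/124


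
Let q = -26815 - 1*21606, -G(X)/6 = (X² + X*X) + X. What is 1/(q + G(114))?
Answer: -1/205057 ≈ -4.8767e-6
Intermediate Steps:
G(X) = -12*X² - 6*X (G(X) = -6*((X² + X*X) + X) = -6*((X² + X²) + X) = -6*(2*X² + X) = -6*(X + 2*X²) = -12*X² - 6*X)
q = -48421 (q = -26815 - 21606 = -48421)
1/(q + G(114)) = 1/(-48421 - 6*114*(1 + 2*114)) = 1/(-48421 - 6*114*(1 + 228)) = 1/(-48421 - 6*114*229) = 1/(-48421 - 156636) = 1/(-205057) = -1/205057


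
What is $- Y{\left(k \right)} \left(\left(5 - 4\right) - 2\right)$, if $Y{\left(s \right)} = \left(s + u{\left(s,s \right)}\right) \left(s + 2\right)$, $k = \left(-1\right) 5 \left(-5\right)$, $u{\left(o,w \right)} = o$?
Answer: $1350$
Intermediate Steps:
$k = 25$ ($k = \left(-5\right) \left(-5\right) = 25$)
$Y{\left(s \right)} = 2 s \left(2 + s\right)$ ($Y{\left(s \right)} = \left(s + s\right) \left(s + 2\right) = 2 s \left(2 + s\right)$)
$- Y{\left(k \right)} \left(\left(5 - 4\right) - 2\right) = - 2 \cdot 25 \left(2 + 25\right) \left(\left(5 - 4\right) - 2\right) = - 2 \cdot 25 \cdot 27 \left(1 - 2\right) = \left(-1\right) 1350 \left(-1\right) = \left(-1350\right) \left(-1\right) = 1350$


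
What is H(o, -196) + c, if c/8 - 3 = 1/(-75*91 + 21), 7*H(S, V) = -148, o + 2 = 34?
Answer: 694/243 ≈ 2.8560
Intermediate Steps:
o = 32 (o = -2 + 34 = 32)
H(S, V) = -148/7 (H(S, V) = (1/7)*(-148) = -148/7)
c = 40822/1701 (c = 24 + 8/(-75*91 + 21) = 24 + 8/(-6825 + 21) = 24 + 8/(-6804) = 24 + 8*(-1/6804) = 24 - 2/1701 = 40822/1701 ≈ 23.999)
H(o, -196) + c = -148/7 + 40822/1701 = 694/243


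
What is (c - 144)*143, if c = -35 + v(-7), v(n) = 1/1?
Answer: -25454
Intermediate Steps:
v(n) = 1 (v(n) = 1*1 = 1)
c = -34 (c = -35 + 1 = -34)
(c - 144)*143 = (-34 - 144)*143 = -178*143 = -25454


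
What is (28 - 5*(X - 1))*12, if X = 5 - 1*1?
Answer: 156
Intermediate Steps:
X = 4 (X = 5 - 1 = 4)
(28 - 5*(X - 1))*12 = (28 - 5*(4 - 1))*12 = (28 - 5*3)*12 = (28 - 15)*12 = 13*12 = 156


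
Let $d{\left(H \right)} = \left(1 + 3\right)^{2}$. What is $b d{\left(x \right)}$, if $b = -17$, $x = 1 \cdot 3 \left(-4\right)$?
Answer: $-272$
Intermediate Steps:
$x = -12$ ($x = 3 \left(-4\right) = -12$)
$d{\left(H \right)} = 16$ ($d{\left(H \right)} = 4^{2} = 16$)
$b d{\left(x \right)} = \left(-17\right) 16 = -272$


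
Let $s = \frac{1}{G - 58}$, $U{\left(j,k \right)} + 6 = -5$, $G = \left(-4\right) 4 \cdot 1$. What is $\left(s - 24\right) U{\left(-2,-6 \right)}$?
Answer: $\frac{19547}{74} \approx 264.15$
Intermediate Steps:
$G = -16$ ($G = \left(-16\right) 1 = -16$)
$U{\left(j,k \right)} = -11$ ($U{\left(j,k \right)} = -6 - 5 = -11$)
$s = - \frac{1}{74}$ ($s = \frac{1}{-16 - 58} = \frac{1}{-74} = - \frac{1}{74} \approx -0.013514$)
$\left(s - 24\right) U{\left(-2,-6 \right)} = \left(- \frac{1}{74} - 24\right) \left(-11\right) = \left(- \frac{1777}{74}\right) \left(-11\right) = \frac{19547}{74}$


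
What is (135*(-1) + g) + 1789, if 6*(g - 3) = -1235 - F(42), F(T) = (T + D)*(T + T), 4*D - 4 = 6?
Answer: 4969/6 ≈ 828.17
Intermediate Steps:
D = 5/2 (D = 1 + (¼)*6 = 1 + 3/2 = 5/2 ≈ 2.5000)
F(T) = 2*T*(5/2 + T) (F(T) = (T + 5/2)*(T + T) = (5/2 + T)*(2*T) = 2*T*(5/2 + T))
g = -4955/6 (g = 3 + (-1235 - 42*(5 + 2*42))/6 = 3 + (-1235 - 42*(5 + 84))/6 = 3 + (-1235 - 42*89)/6 = 3 + (-1235 - 1*3738)/6 = 3 + (-1235 - 3738)/6 = 3 + (⅙)*(-4973) = 3 - 4973/6 = -4955/6 ≈ -825.83)
(135*(-1) + g) + 1789 = (135*(-1) - 4955/6) + 1789 = (-135 - 4955/6) + 1789 = -5765/6 + 1789 = 4969/6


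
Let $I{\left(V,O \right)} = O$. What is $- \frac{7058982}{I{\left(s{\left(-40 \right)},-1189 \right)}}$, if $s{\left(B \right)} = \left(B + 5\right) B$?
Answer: $\frac{7058982}{1189} \approx 5936.9$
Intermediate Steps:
$s{\left(B \right)} = B \left(5 + B\right)$ ($s{\left(B \right)} = \left(5 + B\right) B = B \left(5 + B\right)$)
$- \frac{7058982}{I{\left(s{\left(-40 \right)},-1189 \right)}} = - \frac{7058982}{-1189} = \left(-7058982\right) \left(- \frac{1}{1189}\right) = \frac{7058982}{1189}$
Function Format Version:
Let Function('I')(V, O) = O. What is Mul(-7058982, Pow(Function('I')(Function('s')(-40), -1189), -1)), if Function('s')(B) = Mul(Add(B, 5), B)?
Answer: Rational(7058982, 1189) ≈ 5936.9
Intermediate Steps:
Function('s')(B) = Mul(B, Add(5, B)) (Function('s')(B) = Mul(Add(5, B), B) = Mul(B, Add(5, B)))
Mul(-7058982, Pow(Function('I')(Function('s')(-40), -1189), -1)) = Mul(-7058982, Pow(-1189, -1)) = Mul(-7058982, Rational(-1, 1189)) = Rational(7058982, 1189)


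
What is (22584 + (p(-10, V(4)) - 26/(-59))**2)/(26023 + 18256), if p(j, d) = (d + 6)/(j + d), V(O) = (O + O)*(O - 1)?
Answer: 3853268785/7552624751 ≈ 0.51019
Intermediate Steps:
V(O) = 2*O*(-1 + O) (V(O) = (2*O)*(-1 + O) = 2*O*(-1 + O))
p(j, d) = (6 + d)/(d + j)
(22584 + (p(-10, V(4)) - 26/(-59))**2)/(26023 + 18256) = (22584 + ((6 + 2*4*(-1 + 4))/(2*4*(-1 + 4) - 10) - 26/(-59))**2)/(26023 + 18256) = (22584 + ((6 + 2*4*3)/(2*4*3 - 10) - 26*(-1/59))**2)/44279 = (22584 + ((6 + 24)/(24 - 10) + 26/59)**2)*(1/44279) = (22584 + (30/14 + 26/59)**2)*(1/44279) = (22584 + ((1/14)*30 + 26/59)**2)*(1/44279) = (22584 + (15/7 + 26/59)**2)*(1/44279) = (22584 + (1067/413)**2)*(1/44279) = (22584 + 1138489/170569)*(1/44279) = (3853268785/170569)*(1/44279) = 3853268785/7552624751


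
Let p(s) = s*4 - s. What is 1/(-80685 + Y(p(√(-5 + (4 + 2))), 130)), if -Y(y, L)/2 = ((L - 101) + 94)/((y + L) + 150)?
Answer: -283/22834101 ≈ -1.2394e-5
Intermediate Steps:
p(s) = 3*s (p(s) = 4*s - s = 3*s)
Y(y, L) = -2*(-7 + L)/(150 + L + y) (Y(y, L) = -2*((L - 101) + 94)/((y + L) + 150) = -2*((-101 + L) + 94)/((L + y) + 150) = -2*(-7 + L)/(150 + L + y))
1/(-80685 + Y(p(√(-5 + (4 + 2))), 130)) = 1/(-80685 + 2*(7 - 1*130)/(150 + 130 + 3*√(-5 + (4 + 2)))) = 1/(-80685 + 2*(7 - 130)/(150 + 130 + 3*√(-5 + 6))) = 1/(-80685 + 2*(-123)/(150 + 130 + 3*√1)) = 1/(-80685 + 2*(-123)/(150 + 130 + 3*1)) = 1/(-80685 + 2*(-123)/(150 + 130 + 3)) = 1/(-80685 + 2*(-123)/283) = 1/(-80685 + 2*(1/283)*(-123)) = 1/(-80685 - 246/283) = 1/(-22834101/283) = -283/22834101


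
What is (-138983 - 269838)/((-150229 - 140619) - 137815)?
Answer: 408821/428663 ≈ 0.95371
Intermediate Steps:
(-138983 - 269838)/((-150229 - 140619) - 137815) = -408821/(-290848 - 137815) = -408821/(-428663) = -408821*(-1/428663) = 408821/428663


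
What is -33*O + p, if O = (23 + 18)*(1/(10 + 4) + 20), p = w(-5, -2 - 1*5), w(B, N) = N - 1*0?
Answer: -380291/14 ≈ -27164.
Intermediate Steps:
w(B, N) = N (w(B, N) = N + 0 = N)
p = -7 (p = -2 - 1*5 = -2 - 5 = -7)
O = 11521/14 (O = 41*(1/14 + 20) = 41*(281/14) = 11521/14 ≈ 822.93)
-33*O + p = -33*11521/14 - 7 = -380193/14 - 7 = -380291/14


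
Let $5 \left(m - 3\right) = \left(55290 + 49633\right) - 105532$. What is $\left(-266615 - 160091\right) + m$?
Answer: $- \frac{2134124}{5} \approx -4.2683 \cdot 10^{5}$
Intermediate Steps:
$m = - \frac{594}{5}$ ($m = 3 + \frac{\left(55290 + 49633\right) - 105532}{5} = 3 + \frac{104923 - 105532}{5} = 3 + \frac{1}{5} \left(-609\right) = 3 - \frac{609}{5} = - \frac{594}{5} \approx -118.8$)
$\left(-266615 - 160091\right) + m = \left(-266615 - 160091\right) - \frac{594}{5} = -426706 - \frac{594}{5} = - \frac{2134124}{5}$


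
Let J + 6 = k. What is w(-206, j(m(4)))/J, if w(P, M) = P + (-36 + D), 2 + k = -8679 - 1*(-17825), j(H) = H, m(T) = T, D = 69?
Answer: -173/9138 ≈ -0.018932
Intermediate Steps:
k = 9144 (k = -2 + (-8679 - 1*(-17825)) = -2 + (-8679 + 17825) = -2 + 9146 = 9144)
J = 9138 (J = -6 + 9144 = 9138)
w(P, M) = 33 + P (w(P, M) = P + (-36 + 69) = P + 33 = 33 + P)
w(-206, j(m(4)))/J = (33 - 206)/9138 = -173*1/9138 = -173/9138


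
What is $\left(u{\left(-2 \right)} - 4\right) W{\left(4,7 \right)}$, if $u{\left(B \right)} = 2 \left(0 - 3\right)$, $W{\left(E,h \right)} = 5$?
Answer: $-50$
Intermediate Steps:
$u{\left(B \right)} = -6$ ($u{\left(B \right)} = 2 \left(-3\right) = -6$)
$\left(u{\left(-2 \right)} - 4\right) W{\left(4,7 \right)} = \left(-6 - 4\right) 5 = \left(-10\right) 5 = -50$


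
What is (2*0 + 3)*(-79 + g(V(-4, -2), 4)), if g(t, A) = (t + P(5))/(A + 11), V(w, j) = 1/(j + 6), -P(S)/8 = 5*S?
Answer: -5539/20 ≈ -276.95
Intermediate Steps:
P(S) = -40*S
V(w, j) = 1/(6 + j)
g(t, A) = (-200 + t)/(11 + A) (g(t, A) = (t - 40*5)/(A + 11) = (t - 200)/(11 + A) = (-200 + t)/(11 + A))
(2*0 + 3)*(-79 + g(V(-4, -2), 4)) = (2*0 + 3)*(-79 + (-200 + 1/(6 - 2))/(11 + 4)) = (0 + 3)*(-79 + (-200 + 1/4)/15) = 3*(-79 + (-200 + ¼)/15) = 3*(-79 + (1/15)*(-799/4)) = 3*(-79 - 799/60) = 3*(-5539/60) = -5539/20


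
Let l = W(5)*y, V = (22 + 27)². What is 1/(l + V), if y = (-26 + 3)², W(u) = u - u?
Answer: 1/2401 ≈ 0.00041649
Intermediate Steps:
W(u) = 0
y = 529 (y = (-23)² = 529)
V = 2401 (V = 49² = 2401)
l = 0 (l = 0*529 = 0)
1/(l + V) = 1/(0 + 2401) = 1/2401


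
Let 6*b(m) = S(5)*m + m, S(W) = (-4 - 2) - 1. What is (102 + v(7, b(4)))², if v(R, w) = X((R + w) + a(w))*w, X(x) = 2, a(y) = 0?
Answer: 8836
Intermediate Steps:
S(W) = -7 (S(W) = -6 - 1 = -7)
b(m) = -m (b(m) = (-7*m + m)/6 = (-6*m)/6 = -m)
v(R, w) = 2*w
(102 + v(7, b(4)))² = (102 + 2*(-1*4))² = (102 + 2*(-4))² = (102 - 8)² = 94² = 8836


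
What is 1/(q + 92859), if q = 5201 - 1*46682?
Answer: 1/51378 ≈ 1.9464e-5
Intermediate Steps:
q = -41481 (q = 5201 - 46682 = -41481)
1/(q + 92859) = 1/(-41481 + 92859) = 1/51378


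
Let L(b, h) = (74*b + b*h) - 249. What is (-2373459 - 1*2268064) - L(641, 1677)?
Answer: -5763665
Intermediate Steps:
L(b, h) = -249 + 74*b + b*h
(-2373459 - 1*2268064) - L(641, 1677) = (-2373459 - 1*2268064) - (-249 + 74*641 + 641*1677) = (-2373459 - 2268064) - (-249 + 47434 + 1074957) = -4641523 - 1*1122142 = -4641523 - 1122142 = -5763665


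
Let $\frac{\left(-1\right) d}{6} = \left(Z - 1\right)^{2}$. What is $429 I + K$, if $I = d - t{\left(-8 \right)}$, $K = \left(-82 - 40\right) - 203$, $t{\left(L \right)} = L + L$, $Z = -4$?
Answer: $-57811$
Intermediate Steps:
$t{\left(L \right)} = 2 L$
$d = -150$ ($d = - 6 \left(-4 - 1\right)^{2} = - 6 \left(-5\right)^{2} = \left(-6\right) 25 = -150$)
$K = -325$ ($K = \left(-82 - 40\right) - 203 = -122 - 203 = -325$)
$I = -134$ ($I = -150 - 2 \left(-8\right) = -150 - -16 = -150 + 16 = -134$)
$429 I + K = 429 \left(-134\right) - 325 = -57486 - 325 = -57811$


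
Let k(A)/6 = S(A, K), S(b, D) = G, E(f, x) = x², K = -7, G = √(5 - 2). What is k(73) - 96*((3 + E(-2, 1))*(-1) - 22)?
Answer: 2496 + 6*√3 ≈ 2506.4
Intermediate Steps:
G = √3 ≈ 1.7320
S(b, D) = √3
k(A) = 6*√3
k(73) - 96*((3 + E(-2, 1))*(-1) - 22) = 6*√3 - 96*((3 + 1²)*(-1) - 22) = 6*√3 - 96*((3 + 1)*(-1) - 22) = 6*√3 - 96*(4*(-1) - 22) = 6*√3 - 96*(-4 - 22) = 6*√3 - 96*(-26) = 6*√3 + 2496 = 2496 + 6*√3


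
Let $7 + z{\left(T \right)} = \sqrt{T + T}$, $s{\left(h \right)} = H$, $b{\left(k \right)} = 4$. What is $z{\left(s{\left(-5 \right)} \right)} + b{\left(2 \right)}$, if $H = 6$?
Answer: $-3 + 2 \sqrt{3} \approx 0.4641$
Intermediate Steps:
$s{\left(h \right)} = 6$
$z{\left(T \right)} = -7 + \sqrt{2} \sqrt{T}$ ($z{\left(T \right)} = -7 + \sqrt{T + T} = -7 + \sqrt{2 T} = -7 + \sqrt{2} \sqrt{T}$)
$z{\left(s{\left(-5 \right)} \right)} + b{\left(2 \right)} = \left(-7 + \sqrt{2} \sqrt{6}\right) + 4 = \left(-7 + 2 \sqrt{3}\right) + 4 = -3 + 2 \sqrt{3}$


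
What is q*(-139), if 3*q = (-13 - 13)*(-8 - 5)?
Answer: -46982/3 ≈ -15661.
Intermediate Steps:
q = 338/3 (q = ((-13 - 13)*(-8 - 5))/3 = (-26*(-13))/3 = (⅓)*338 = 338/3 ≈ 112.67)
q*(-139) = (338/3)*(-139) = -46982/3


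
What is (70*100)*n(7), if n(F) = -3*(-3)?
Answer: 63000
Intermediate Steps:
n(F) = 9
(70*100)*n(7) = (70*100)*9 = 7000*9 = 63000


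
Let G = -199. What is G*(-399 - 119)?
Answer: 103082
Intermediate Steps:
G*(-399 - 119) = -199*(-399 - 119) = -199*(-518) = 103082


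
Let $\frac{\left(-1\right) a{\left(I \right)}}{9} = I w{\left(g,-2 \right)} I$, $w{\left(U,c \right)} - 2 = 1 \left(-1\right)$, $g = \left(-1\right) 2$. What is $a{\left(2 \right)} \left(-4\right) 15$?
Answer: $2160$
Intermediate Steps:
$g = -2$
$w{\left(U,c \right)} = 1$ ($w{\left(U,c \right)} = 2 + 1 \left(-1\right) = 2 - 1 = 1$)
$a{\left(I \right)} = - 9 I^{2}$ ($a{\left(I \right)} = - 9 I 1 I = - 9 I I = - 9 I^{2}$)
$a{\left(2 \right)} \left(-4\right) 15 = - 9 \cdot 2^{2} \left(-4\right) 15 = \left(-9\right) 4 \left(-4\right) 15 = \left(-36\right) \left(-4\right) 15 = 144 \cdot 15 = 2160$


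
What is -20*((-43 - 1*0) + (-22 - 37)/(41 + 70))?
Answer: 96640/111 ≈ 870.63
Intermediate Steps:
-20*((-43 - 1*0) + (-22 - 37)/(41 + 70)) = -20*((-43 + 0) - 59/111) = -20*(-43 - 59*1/111) = -20*(-43 - 59/111) = -20*(-4832/111) = 96640/111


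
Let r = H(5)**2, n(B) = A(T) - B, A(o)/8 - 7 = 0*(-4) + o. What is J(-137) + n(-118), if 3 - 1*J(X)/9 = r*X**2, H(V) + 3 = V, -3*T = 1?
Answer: -2026457/3 ≈ -6.7549e+5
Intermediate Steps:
T = -1/3 (T = -1/3*1 = -1/3 ≈ -0.33333)
H(V) = -3 + V
A(o) = 56 + 8*o (A(o) = 56 + 8*(0*(-4) + o) = 56 + 8*(0 + o) = 56 + 8*o)
n(B) = 160/3 - B (n(B) = (56 + 8*(-1/3)) - B = (56 - 8/3) - B = 160/3 - B)
r = 4 (r = (-3 + 5)**2 = 2**2 = 4)
J(X) = 27 - 36*X**2
J(-137) + n(-118) = (27 - 36*(-137)**2) + (160/3 - 1*(-118)) = (27 - 36*18769) + (160/3 + 118) = (27 - 675684) + 514/3 = -675657 + 514/3 = -2026457/3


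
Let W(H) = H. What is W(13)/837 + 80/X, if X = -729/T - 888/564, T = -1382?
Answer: -869687155/11384037 ≈ -76.395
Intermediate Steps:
X = -68005/64954 (X = -729/(-1382) - 888/564 = -729*(-1/1382) - 888*1/564 = 729/1382 - 74/47 = -68005/64954 ≈ -1.0470)
W(13)/837 + 80/X = 13/837 + 80/(-68005/64954) = 13*(1/837) + 80*(-64954/68005) = 13/837 - 1039264/13601 = -869687155/11384037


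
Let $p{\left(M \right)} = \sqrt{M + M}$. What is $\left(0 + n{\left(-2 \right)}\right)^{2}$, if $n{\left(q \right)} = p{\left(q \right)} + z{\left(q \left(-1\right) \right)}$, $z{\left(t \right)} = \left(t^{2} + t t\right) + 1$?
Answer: $77 + 36 i \approx 77.0 + 36.0 i$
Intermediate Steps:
$p{\left(M \right)} = \sqrt{2} \sqrt{M}$ ($p{\left(M \right)} = \sqrt{2 M} = \sqrt{2} \sqrt{M}$)
$z{\left(t \right)} = 1 + 2 t^{2}$ ($z{\left(t \right)} = \left(t^{2} + t^{2}\right) + 1 = 2 t^{2} + 1 = 1 + 2 t^{2}$)
$n{\left(q \right)} = 1 + 2 q^{2} + \sqrt{2} \sqrt{q}$ ($n{\left(q \right)} = \sqrt{2} \sqrt{q} + \left(1 + 2 \left(q \left(-1\right)\right)^{2}\right) = \sqrt{2} \sqrt{q} + \left(1 + 2 \left(- q\right)^{2}\right) = \sqrt{2} \sqrt{q} + \left(1 + 2 q^{2}\right) = 1 + 2 q^{2} + \sqrt{2} \sqrt{q}$)
$\left(0 + n{\left(-2 \right)}\right)^{2} = \left(0 + \left(1 + 2 \left(-2\right)^{2} + \sqrt{2} \sqrt{-2}\right)\right)^{2} = \left(0 + \left(1 + 2 \cdot 4 + \sqrt{2} i \sqrt{2}\right)\right)^{2} = \left(0 + \left(1 + 8 + 2 i\right)\right)^{2} = \left(0 + \left(9 + 2 i\right)\right)^{2} = \left(9 + 2 i\right)^{2}$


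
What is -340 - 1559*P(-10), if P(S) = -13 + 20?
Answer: -11253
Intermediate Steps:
P(S) = 7
-340 - 1559*P(-10) = -340 - 1559*7 = -340 - 10913 = -11253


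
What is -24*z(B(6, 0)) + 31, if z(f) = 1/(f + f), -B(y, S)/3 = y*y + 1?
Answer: 1151/37 ≈ 31.108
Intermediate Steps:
B(y, S) = -3 - 3*y**2 (B(y, S) = -3*(y*y + 1) = -3*(y**2 + 1) = -3*(1 + y**2) = -3 - 3*y**2)
z(f) = 1/(2*f)
-24*z(B(6, 0)) + 31 = -12/(-3 - 3*6**2) + 31 = -12/(-3 - 3*36) + 31 = -12/(-3 - 108) + 31 = -12/(-111) + 31 = -12*(-1)/111 + 31 = -24*(-1/222) + 31 = 4/37 + 31 = 1151/37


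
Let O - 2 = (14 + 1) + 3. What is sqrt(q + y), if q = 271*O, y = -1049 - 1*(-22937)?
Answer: 2*sqrt(6827) ≈ 165.25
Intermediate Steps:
O = 20 (O = 2 + ((14 + 1) + 3) = 2 + (15 + 3) = 2 + 18 = 20)
y = 21888 (y = -1049 + 22937 = 21888)
q = 5420 (q = 271*20 = 5420)
sqrt(q + y) = sqrt(5420 + 21888) = sqrt(27308) = 2*sqrt(6827)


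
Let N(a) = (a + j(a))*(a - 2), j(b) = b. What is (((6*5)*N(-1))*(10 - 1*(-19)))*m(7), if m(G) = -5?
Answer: -26100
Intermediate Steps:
N(a) = 2*a*(-2 + a) (N(a) = (a + a)*(a - 2) = (2*a)*(-2 + a) = 2*a*(-2 + a))
(((6*5)*N(-1))*(10 - 1*(-19)))*m(7) = (((6*5)*(2*(-1)*(-2 - 1)))*(10 - 1*(-19)))*(-5) = ((30*(2*(-1)*(-3)))*(10 + 19))*(-5) = ((30*6)*29)*(-5) = (180*29)*(-5) = 5220*(-5) = -26100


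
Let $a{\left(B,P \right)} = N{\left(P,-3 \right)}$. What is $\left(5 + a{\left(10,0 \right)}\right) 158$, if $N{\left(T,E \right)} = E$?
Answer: $316$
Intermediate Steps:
$a{\left(B,P \right)} = -3$
$\left(5 + a{\left(10,0 \right)}\right) 158 = \left(5 - 3\right) 158 = 2 \cdot 158 = 316$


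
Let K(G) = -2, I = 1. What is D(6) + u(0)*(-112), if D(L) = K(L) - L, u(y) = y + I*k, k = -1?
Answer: 104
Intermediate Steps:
u(y) = -1 + y (u(y) = y + 1*(-1) = y - 1 = -1 + y)
D(L) = -2 - L
D(6) + u(0)*(-112) = (-2 - 1*6) + (-1 + 0)*(-112) = (-2 - 6) - 1*(-112) = -8 + 112 = 104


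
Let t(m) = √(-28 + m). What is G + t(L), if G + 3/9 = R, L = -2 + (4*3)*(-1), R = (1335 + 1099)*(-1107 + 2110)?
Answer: 7323905/3 + I*√42 ≈ 2.4413e+6 + 6.4807*I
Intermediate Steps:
R = 2441302 (R = 2434*1003 = 2441302)
L = -14 (L = -2 + 12*(-1) = -2 - 12 = -14)
G = 7323905/3 (G = -⅓ + 2441302 = 7323905/3 ≈ 2.4413e+6)
G + t(L) = 7323905/3 + √(-28 - 14) = 7323905/3 + √(-42) = 7323905/3 + I*√42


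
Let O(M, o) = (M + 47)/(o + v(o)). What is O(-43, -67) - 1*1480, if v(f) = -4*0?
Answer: -99164/67 ≈ -1480.1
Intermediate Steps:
v(f) = 0
O(M, o) = (47 + M)/o (O(M, o) = (M + 47)/(o + 0) = (47 + M)/o)
O(-43, -67) - 1*1480 = (47 - 43)/(-67) - 1*1480 = -1/67*4 - 1480 = -4/67 - 1480 = -99164/67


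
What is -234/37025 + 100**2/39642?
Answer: 180486886/733872525 ≈ 0.24594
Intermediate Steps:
-234/37025 + 100**2/39642 = -234*1/37025 + 10000*(1/39642) = -234/37025 + 5000/19821 = 180486886/733872525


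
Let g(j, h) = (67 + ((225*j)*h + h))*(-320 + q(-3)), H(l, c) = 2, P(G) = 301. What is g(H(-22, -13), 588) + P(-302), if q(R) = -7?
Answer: -86738084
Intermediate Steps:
g(j, h) = -21909 - 327*h - 73575*h*j (g(j, h) = (67 + ((225*j)*h + h))*(-320 - 7) = (67 + (225*h*j + h))*(-327) = (67 + (h + 225*h*j))*(-327) = (67 + h + 225*h*j)*(-327) = -21909 - 327*h - 73575*h*j)
g(H(-22, -13), 588) + P(-302) = (-21909 - 327*588 - 73575*588*2) + 301 = (-21909 - 192276 - 86524200) + 301 = -86738385 + 301 = -86738084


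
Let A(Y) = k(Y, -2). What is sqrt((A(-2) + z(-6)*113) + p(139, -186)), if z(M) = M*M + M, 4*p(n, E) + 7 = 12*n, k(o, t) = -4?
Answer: sqrt(15205)/2 ≈ 61.654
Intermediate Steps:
p(n, E) = -7/4 + 3*n (p(n, E) = -7/4 + (12*n)/4 = -7/4 + 3*n)
A(Y) = -4
z(M) = M + M**2 (z(M) = M**2 + M = M + M**2)
sqrt((A(-2) + z(-6)*113) + p(139, -186)) = sqrt((-4 - 6*(1 - 6)*113) + (-7/4 + 3*139)) = sqrt((-4 - 6*(-5)*113) + (-7/4 + 417)) = sqrt((-4 + 30*113) + 1661/4) = sqrt((-4 + 3390) + 1661/4) = sqrt(3386 + 1661/4) = sqrt(15205/4) = sqrt(15205)/2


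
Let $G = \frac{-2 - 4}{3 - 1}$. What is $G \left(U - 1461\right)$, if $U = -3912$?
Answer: $16119$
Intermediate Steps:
$G = -3$ ($G = - \frac{6}{2} = \left(-6\right) \frac{1}{2} = -3$)
$G \left(U - 1461\right) = - 3 \left(-3912 - 1461\right) = \left(-3\right) \left(-5373\right) = 16119$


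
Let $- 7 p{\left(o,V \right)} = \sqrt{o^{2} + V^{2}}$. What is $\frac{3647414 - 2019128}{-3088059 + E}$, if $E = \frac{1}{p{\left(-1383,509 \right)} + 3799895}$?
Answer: $- \frac{1778793581055705451235370570}{3373497977088074578744919507} - \frac{5699001 \sqrt{2171770}}{3373497977088074578744919507} \approx -0.52728$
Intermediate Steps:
$p{\left(o,V \right)} = - \frac{\sqrt{V^{2} + o^{2}}}{7}$ ($p{\left(o,V \right)} = - \frac{\sqrt{o^{2} + V^{2}}}{7} = - \frac{\sqrt{V^{2} + o^{2}}}{7}$)
$E = \frac{1}{3799895 - \frac{\sqrt{2171770}}{7}}$ ($E = \frac{1}{- \frac{\sqrt{509^{2} + \left(-1383\right)^{2}}}{7} + 3799895} = \frac{1}{- \frac{\sqrt{259081 + 1912689}}{7} + 3799895} = \frac{1}{- \frac{\sqrt{2171770}}{7} + 3799895} = \frac{1}{3799895 - \frac{\sqrt{2171770}}{7}} \approx 2.6318 \cdot 10^{-7}$)
$\frac{3647414 - 2019128}{-3088059 + E} = \frac{3647414 - 2019128}{-3088059 + \left(\frac{37238971}{141504179273691} + \frac{7 \sqrt{2171770}}{707520896368455}\right)} = \frac{1628286}{- \frac{436973254343697716798}{141504179273691} + \frac{7 \sqrt{2171770}}{707520896368455}}$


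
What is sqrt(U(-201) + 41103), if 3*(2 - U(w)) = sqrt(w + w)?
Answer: sqrt(369945 - 3*I*sqrt(402))/3 ≈ 202.74 - 0.016482*I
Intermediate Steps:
U(w) = 2 - sqrt(2)*sqrt(w)/3 (U(w) = 2 - sqrt(w + w)/3 = 2 - sqrt(2)*sqrt(w)/3)
sqrt(U(-201) + 41103) = sqrt((2 - sqrt(2)*sqrt(-201)/3) + 41103) = sqrt((2 - sqrt(2)*I*sqrt(201)/3) + 41103) = sqrt((2 - I*sqrt(402)/3) + 41103) = sqrt(41105 - I*sqrt(402)/3)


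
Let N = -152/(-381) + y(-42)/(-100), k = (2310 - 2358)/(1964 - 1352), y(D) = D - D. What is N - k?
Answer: 3092/6477 ≈ 0.47738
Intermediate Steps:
y(D) = 0
k = -4/51 (k = -48/612 = -48*1/612 = -4/51 ≈ -0.078431)
N = 152/381 (N = -152/(-381) + 0/(-100) = -152*(-1/381) + 0*(-1/100) = 152/381 + 0 = 152/381 ≈ 0.39895)
N - k = 152/381 - 1*(-4/51) = 152/381 + 4/51 = 3092/6477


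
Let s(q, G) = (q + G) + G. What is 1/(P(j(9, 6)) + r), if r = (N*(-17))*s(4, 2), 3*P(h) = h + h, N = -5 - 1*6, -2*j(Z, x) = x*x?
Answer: 1/1484 ≈ 0.00067385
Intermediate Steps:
j(Z, x) = -x**2/2 (j(Z, x) = -x*x/2 = -x**2/2)
N = -11 (N = -5 - 6 = -11)
s(q, G) = q + 2*G (s(q, G) = (G + q) + G = q + 2*G)
P(h) = 2*h/3 (P(h) = (h + h)/3 = (2*h)/3 = 2*h/3)
r = 1496 (r = (-11*(-17))*(4 + 2*2) = 187*(4 + 4) = 187*8 = 1496)
1/(P(j(9, 6)) + r) = 1/(2*(-1/2*6**2)/3 + 1496) = 1/(2*(-1/2*36)/3 + 1496) = 1/((2/3)*(-18) + 1496) = 1/(-12 + 1496) = 1/1484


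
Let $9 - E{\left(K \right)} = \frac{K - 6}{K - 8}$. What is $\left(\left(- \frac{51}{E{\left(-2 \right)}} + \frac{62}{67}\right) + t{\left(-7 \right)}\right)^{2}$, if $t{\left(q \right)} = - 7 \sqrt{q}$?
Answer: $- \frac{2376782238}{7546009} + \frac{203602 i \sqrt{7}}{2747} \approx -314.97 + 196.1 i$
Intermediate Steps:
$E{\left(K \right)} = 9 - \frac{-6 + K}{-8 + K}$ ($E{\left(K \right)} = 9 - \frac{K - 6}{K - 8} = 9 - \frac{-6 + K}{-8 + K}$)
$\left(\left(- \frac{51}{E{\left(-2 \right)}} + \frac{62}{67}\right) + t{\left(-7 \right)}\right)^{2} = \left(\left(- \frac{51}{2 \frac{1}{-8 - 2} \left(-33 + 4 \left(-2\right)\right)} + \frac{62}{67}\right) - 7 \sqrt{-7}\right)^{2} = \left(\left(- \frac{51}{2 \frac{1}{-10} \left(-33 - 8\right)} + 62 \cdot \frac{1}{67}\right) - 7 i \sqrt{7}\right)^{2} = \left(\left(- \frac{51}{2 \left(- \frac{1}{10}\right) \left(-41\right)} + \frac{62}{67}\right) - 7 i \sqrt{7}\right)^{2} = \left(\left(- \frac{51}{\frac{41}{5}} + \frac{62}{67}\right) - 7 i \sqrt{7}\right)^{2} = \left(\left(\left(-51\right) \frac{5}{41} + \frac{62}{67}\right) - 7 i \sqrt{7}\right)^{2} = \left(\left(- \frac{255}{41} + \frac{62}{67}\right) - 7 i \sqrt{7}\right)^{2} = \left(- \frac{14543}{2747} - 7 i \sqrt{7}\right)^{2}$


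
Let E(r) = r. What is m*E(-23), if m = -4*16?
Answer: 1472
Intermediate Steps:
m = -64
m*E(-23) = -64*(-23) = 1472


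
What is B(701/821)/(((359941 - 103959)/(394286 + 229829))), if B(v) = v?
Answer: 437504615/210161222 ≈ 2.0818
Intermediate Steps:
B(701/821)/(((359941 - 103959)/(394286 + 229829))) = (701/821)/(((359941 - 103959)/(394286 + 229829))) = (701*(1/821))/((255982/624115)) = 701/(821*((255982*(1/624115)))) = 701/(821*(255982/624115)) = (701/821)*(624115/255982) = 437504615/210161222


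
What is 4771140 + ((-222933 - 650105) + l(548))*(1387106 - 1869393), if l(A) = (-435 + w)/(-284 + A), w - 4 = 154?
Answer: 111159880941643/264 ≈ 4.2106e+11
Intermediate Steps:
w = 158 (w = 4 + 154 = 158)
l(A) = -277/(-284 + A) (l(A) = (-435 + 158)/(-284 + A) = -277/(-284 + A))
4771140 + ((-222933 - 650105) + l(548))*(1387106 - 1869393) = 4771140 + ((-222933 - 650105) - 277/(-284 + 548))*(1387106 - 1869393) = 4771140 + (-873038 - 277/264)*(-482287) = 4771140 - 230482309/264*(-482287) = 4771140 + 111158621360683/264 = 111159880941643/264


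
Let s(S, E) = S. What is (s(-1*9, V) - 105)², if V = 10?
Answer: 12996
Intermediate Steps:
(s(-1*9, V) - 105)² = (-1*9 - 105)² = (-9 - 105)² = (-114)² = 12996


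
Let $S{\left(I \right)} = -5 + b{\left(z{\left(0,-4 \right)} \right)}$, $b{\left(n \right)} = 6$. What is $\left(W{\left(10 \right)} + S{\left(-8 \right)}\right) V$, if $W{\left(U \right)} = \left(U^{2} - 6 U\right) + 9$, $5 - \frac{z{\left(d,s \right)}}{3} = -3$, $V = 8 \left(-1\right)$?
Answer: $-400$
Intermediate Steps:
$V = -8$
$z{\left(d,s \right)} = 24$ ($z{\left(d,s \right)} = 15 - -9 = 15 + 9 = 24$)
$S{\left(I \right)} = 1$ ($S{\left(I \right)} = -5 + 6 = 1$)
$W{\left(U \right)} = 9 + U^{2} - 6 U$
$\left(W{\left(10 \right)} + S{\left(-8 \right)}\right) V = \left(\left(9 + 10^{2} - 60\right) + 1\right) \left(-8\right) = \left(\left(9 + 100 - 60\right) + 1\right) \left(-8\right) = \left(49 + 1\right) \left(-8\right) = 50 \left(-8\right) = -400$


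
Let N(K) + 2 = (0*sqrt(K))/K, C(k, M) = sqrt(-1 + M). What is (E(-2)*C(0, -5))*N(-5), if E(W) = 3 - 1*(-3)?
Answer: -12*I*sqrt(6) ≈ -29.394*I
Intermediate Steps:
E(W) = 6 (E(W) = 3 + 3 = 6)
N(K) = -2 (N(K) = -2 + (0*sqrt(K))/K = -2 + 0/K = -2 + 0 = -2)
(E(-2)*C(0, -5))*N(-5) = (6*sqrt(-1 - 5))*(-2) = (6*sqrt(-6))*(-2) = (6*(I*sqrt(6)))*(-2) = (6*I*sqrt(6))*(-2) = -12*I*sqrt(6)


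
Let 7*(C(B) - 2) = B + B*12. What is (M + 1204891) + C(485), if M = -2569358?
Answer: -9544950/7 ≈ -1.3636e+6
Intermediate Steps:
C(B) = 2 + 13*B/7 (C(B) = 2 + (B + B*12)/7 = 2 + (B + 12*B)/7 = 2 + (13*B)/7 = 2 + 13*B/7)
(M + 1204891) + C(485) = (-2569358 + 1204891) + (2 + (13/7)*485) = -1364467 + (2 + 6305/7) = -1364467 + 6319/7 = -9544950/7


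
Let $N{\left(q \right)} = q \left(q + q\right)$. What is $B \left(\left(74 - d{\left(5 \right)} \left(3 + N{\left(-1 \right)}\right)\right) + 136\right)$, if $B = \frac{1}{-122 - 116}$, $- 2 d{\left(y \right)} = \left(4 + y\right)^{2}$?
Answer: $- \frac{825}{476} \approx -1.7332$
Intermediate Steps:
$d{\left(y \right)} = - \frac{\left(4 + y\right)^{2}}{2}$
$N{\left(q \right)} = 2 q^{2}$ ($N{\left(q \right)} = q 2 q = 2 q^{2}$)
$B = - \frac{1}{238}$ ($B = \frac{1}{-238} = - \frac{1}{238} \approx -0.0042017$)
$B \left(\left(74 - d{\left(5 \right)} \left(3 + N{\left(-1 \right)}\right)\right) + 136\right) = - \frac{\left(74 - - \frac{\left(4 + 5\right)^{2}}{2} \left(3 + 2 \left(-1\right)^{2}\right)\right) + 136}{238} = - \frac{\left(74 - - \frac{9^{2}}{2} \left(3 + 2 \cdot 1\right)\right) + 136}{238} = - \frac{\left(74 - \left(- \frac{1}{2}\right) 81 \left(3 + 2\right)\right) + 136}{238} = - \frac{\left(74 - \left(- \frac{81}{2}\right) 5\right) + 136}{238} = - \frac{\left(74 - - \frac{405}{2}\right) + 136}{238} = - \frac{\left(74 + \frac{405}{2}\right) + 136}{238} = - \frac{\frac{553}{2} + 136}{238} = \left(- \frac{1}{238}\right) \frac{825}{2} = - \frac{825}{476}$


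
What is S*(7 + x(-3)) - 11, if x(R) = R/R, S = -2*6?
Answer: -107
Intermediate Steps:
S = -12
x(R) = 1
S*(7 + x(-3)) - 11 = -12*(7 + 1) - 11 = -12*8 - 11 = -96 - 11 = -107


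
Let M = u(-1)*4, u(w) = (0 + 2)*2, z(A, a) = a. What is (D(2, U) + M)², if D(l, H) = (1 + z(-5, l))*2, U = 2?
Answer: 484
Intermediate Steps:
u(w) = 4 (u(w) = 2*2 = 4)
D(l, H) = 2 + 2*l (D(l, H) = (1 + l)*2 = 2 + 2*l)
M = 16 (M = 4*4 = 16)
(D(2, U) + M)² = ((2 + 2*2) + 16)² = ((2 + 4) + 16)² = (6 + 16)² = 22² = 484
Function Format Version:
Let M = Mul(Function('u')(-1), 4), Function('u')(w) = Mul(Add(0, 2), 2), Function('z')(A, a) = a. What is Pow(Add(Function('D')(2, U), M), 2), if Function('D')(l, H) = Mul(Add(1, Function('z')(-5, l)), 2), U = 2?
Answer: 484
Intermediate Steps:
Function('u')(w) = 4 (Function('u')(w) = Mul(2, 2) = 4)
Function('D')(l, H) = Add(2, Mul(2, l)) (Function('D')(l, H) = Mul(Add(1, l), 2) = Add(2, Mul(2, l)))
M = 16 (M = Mul(4, 4) = 16)
Pow(Add(Function('D')(2, U), M), 2) = Pow(Add(Add(2, Mul(2, 2)), 16), 2) = Pow(Add(Add(2, 4), 16), 2) = Pow(Add(6, 16), 2) = Pow(22, 2) = 484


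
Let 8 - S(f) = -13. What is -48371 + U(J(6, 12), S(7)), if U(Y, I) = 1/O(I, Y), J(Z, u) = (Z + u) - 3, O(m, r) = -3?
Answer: -145114/3 ≈ -48371.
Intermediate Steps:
S(f) = 21 (S(f) = 8 - 1*(-13) = 8 + 13 = 21)
J(Z, u) = -3 + Z + u
U(Y, I) = -1/3 (U(Y, I) = 1/(-3) = -1/3)
-48371 + U(J(6, 12), S(7)) = -48371 - 1/3 = -145114/3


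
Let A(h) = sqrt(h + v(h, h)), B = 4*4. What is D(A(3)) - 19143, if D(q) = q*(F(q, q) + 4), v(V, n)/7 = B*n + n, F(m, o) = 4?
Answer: -19143 + 48*sqrt(10) ≈ -18991.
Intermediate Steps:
B = 16
v(V, n) = 119*n (v(V, n) = 7*(16*n + n) = 7*(17*n) = 119*n)
A(h) = 2*sqrt(30)*sqrt(h) (A(h) = sqrt(h + 119*h) = sqrt(120*h) = 2*sqrt(30)*sqrt(h))
D(q) = 8*q (D(q) = q*(4 + 4) = q*8 = 8*q)
D(A(3)) - 19143 = 8*(2*sqrt(30)*sqrt(3)) - 19143 = 8*(6*sqrt(10)) - 19143 = 48*sqrt(10) - 19143 = -19143 + 48*sqrt(10)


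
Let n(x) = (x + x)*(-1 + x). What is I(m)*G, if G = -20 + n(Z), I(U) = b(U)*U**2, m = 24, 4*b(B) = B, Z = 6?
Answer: 138240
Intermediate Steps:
b(B) = B/4
n(x) = 2*x*(-1 + x) (n(x) = (2*x)*(-1 + x) = 2*x*(-1 + x))
I(U) = U**3/4 (I(U) = (U/4)*U**2 = U**3/4)
G = 40 (G = -20 + 2*6*(-1 + 6) = -20 + 2*6*5 = -20 + 60 = 40)
I(m)*G = ((1/4)*24**3)*40 = ((1/4)*13824)*40 = 3456*40 = 138240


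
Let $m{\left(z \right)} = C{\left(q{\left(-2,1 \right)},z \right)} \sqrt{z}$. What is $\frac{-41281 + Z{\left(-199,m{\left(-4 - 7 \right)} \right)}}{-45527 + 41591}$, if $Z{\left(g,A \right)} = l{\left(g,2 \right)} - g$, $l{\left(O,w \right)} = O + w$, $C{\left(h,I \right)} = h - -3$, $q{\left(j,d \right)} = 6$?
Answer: $\frac{41279}{3936} \approx 10.488$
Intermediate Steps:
$C{\left(h,I \right)} = 3 + h$ ($C{\left(h,I \right)} = h + 3 = 3 + h$)
$m{\left(z \right)} = 9 \sqrt{z}$ ($m{\left(z \right)} = \left(3 + 6\right) \sqrt{z} = 9 \sqrt{z}$)
$Z{\left(g,A \right)} = 2$ ($Z{\left(g,A \right)} = \left(g + 2\right) - g = \left(2 + g\right) - g = 2$)
$\frac{-41281 + Z{\left(-199,m{\left(-4 - 7 \right)} \right)}}{-45527 + 41591} = \frac{-41281 + 2}{-45527 + 41591} = - \frac{41279}{-3936} = \left(-41279\right) \left(- \frac{1}{3936}\right) = \frac{41279}{3936}$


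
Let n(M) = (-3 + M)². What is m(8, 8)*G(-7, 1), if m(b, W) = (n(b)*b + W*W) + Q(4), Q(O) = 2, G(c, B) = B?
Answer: 266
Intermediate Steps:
m(b, W) = 2 + W² + b*(-3 + b)² (m(b, W) = ((-3 + b)²*b + W*W) + 2 = (b*(-3 + b)² + W²) + 2 = (W² + b*(-3 + b)²) + 2 = 2 + W² + b*(-3 + b)²)
m(8, 8)*G(-7, 1) = (2 + 8² + 8*(-3 + 8)²)*1 = (2 + 64 + 8*5²)*1 = (2 + 64 + 8*25)*1 = (2 + 64 + 200)*1 = 266*1 = 266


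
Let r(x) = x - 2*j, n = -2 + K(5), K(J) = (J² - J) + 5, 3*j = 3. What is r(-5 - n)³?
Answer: -27000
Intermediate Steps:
j = 1 (j = (⅓)*3 = 1)
K(J) = 5 + J² - J
n = 23 (n = -2 + (5 + 5² - 1*5) = -2 + (5 + 25 - 5) = -2 + 25 = 23)
r(x) = -2 + x (r(x) = x - 2*1 = x - 2 = -2 + x)
r(-5 - n)³ = (-2 + (-5 - 1*23))³ = (-2 + (-5 - 23))³ = (-2 - 28)³ = (-30)³ = -27000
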